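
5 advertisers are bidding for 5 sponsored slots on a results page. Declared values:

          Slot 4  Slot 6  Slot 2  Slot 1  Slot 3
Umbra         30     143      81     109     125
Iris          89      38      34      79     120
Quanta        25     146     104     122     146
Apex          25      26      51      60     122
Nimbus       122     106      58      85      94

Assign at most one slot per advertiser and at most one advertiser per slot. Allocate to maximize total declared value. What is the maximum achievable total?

This is the linear assignment problem.
Optimal: Umbra→Slot 6 ($143), Iris→Slot 1 ($79), Quanta→Slot 2 ($104), Apex→Slot 3 ($122), Nimbus→Slot 4 ($122) — total 143+79+104+122+122 = $570.
Column-greedy (each slot in turn goes to its best remaining advertiser) gives $550, worse by 20.
Next-best assignment: Umbra→Slot 6, Iris→Slot 3, Quanta→Slot 1, Apex→Slot 2, Nimbus→Slot 4 = $558.
Swapping Iris↔Apex (Iris→Slot 3 $120, Apex→Slot 1 $60) loses 21.
Every other assignment is strictly worse.

Maximum total: $570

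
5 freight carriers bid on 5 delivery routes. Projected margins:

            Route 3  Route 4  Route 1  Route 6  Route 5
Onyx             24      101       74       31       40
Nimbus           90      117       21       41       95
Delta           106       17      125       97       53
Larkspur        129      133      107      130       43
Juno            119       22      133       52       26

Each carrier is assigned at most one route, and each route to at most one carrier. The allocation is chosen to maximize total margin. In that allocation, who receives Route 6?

Larkspur receives Route 6.

This is the linear assignment problem.
Optimal: Onyx→Route 4 ($101k), Nimbus→Route 5 ($95k), Delta→Route 1 ($125k), Larkspur→Route 6 ($130k), Juno→Route 3 ($119k) — total 101+95+125+130+119 = $570k.
Column-greedy (each route in turn goes to its best remaining carrier) gives $516k, worse by 54.
Swapping Onyx↔Larkspur (Onyx→Route 6 $31k, Larkspur→Route 4 $133k) loses 67.
Larkspur's own top route is Route 4 ($133k), but forcing Larkspur→Route 4 and reassigning the rest optimally gives only $518k — worse by 52.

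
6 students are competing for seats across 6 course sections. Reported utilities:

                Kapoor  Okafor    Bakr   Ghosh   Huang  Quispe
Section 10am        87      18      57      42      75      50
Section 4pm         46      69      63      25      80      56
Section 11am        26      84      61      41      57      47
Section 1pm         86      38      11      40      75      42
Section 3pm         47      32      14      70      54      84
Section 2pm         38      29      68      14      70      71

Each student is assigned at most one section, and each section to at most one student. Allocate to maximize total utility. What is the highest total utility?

Maximum total: 450 points

This is a one-to-one assignment (maximum-weight bipartite matching).
Optimal: Kapoor→Section 10am (87 points), Okafor→Section 11am (84 points), Bakr→Section 4pm (63 points), Ghosh→Section 3pm (70 points), Huang→Section 1pm (75 points), Quispe→Section 2pm (71 points) — total 87+84+63+70+75+71 = 450 points.
Next-best assignment: Kapoor→Section 1pm, Okafor→Section 11am, Bakr→Section 4pm, Ghosh→Section 3pm, Huang→Section 10am, Quispe→Section 2pm = 449 points.
Swapping Quispe↔Okafor (Quispe→Section 11am 47 points, Okafor→Section 2pm 29 points) loses 79.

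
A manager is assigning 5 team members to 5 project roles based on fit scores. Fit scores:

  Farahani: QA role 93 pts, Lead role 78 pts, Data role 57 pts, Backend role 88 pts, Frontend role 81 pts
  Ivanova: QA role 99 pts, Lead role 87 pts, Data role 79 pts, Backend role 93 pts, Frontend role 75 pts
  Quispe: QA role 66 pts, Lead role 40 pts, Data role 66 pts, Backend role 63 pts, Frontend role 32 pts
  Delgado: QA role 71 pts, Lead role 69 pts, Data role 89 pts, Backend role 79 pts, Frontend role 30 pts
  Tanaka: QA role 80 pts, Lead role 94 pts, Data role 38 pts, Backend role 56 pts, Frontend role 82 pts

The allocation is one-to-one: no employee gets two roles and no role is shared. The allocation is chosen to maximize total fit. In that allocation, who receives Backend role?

Optimal: Farahani→Frontend role (81 pts), Ivanova→QA role (99 pts), Quispe→Backend role (63 pts), Delgado→Data role (89 pts), Tanaka→Lead role (94 pts) — total 81+99+63+89+94 = 426 pts.
Row-greedy (each employee in turn takes its best remaining role) gives 403 pts, worse by 23.
Quispe's own top role is QA role (66 pts), but forcing Quispe→QA role and reassigning the rest optimally gives only 423 pts — worse by 3.

Quispe receives Backend role.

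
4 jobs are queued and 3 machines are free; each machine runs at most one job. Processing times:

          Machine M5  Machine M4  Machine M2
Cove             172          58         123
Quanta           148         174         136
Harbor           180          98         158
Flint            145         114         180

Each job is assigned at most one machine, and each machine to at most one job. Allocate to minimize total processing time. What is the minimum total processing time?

Optimal: Flint→Machine M5 (145 min), Cove→Machine M4 (58 min), Quanta→Machine M2 (136 min) — total 145+58+136 = 339 min.
Row-greedy (each job in turn takes its cheapest remaining machine) gives 374 min, worse by 35.
No other one-to-one assignment undercuts 339 min.

Minimum total: 339 min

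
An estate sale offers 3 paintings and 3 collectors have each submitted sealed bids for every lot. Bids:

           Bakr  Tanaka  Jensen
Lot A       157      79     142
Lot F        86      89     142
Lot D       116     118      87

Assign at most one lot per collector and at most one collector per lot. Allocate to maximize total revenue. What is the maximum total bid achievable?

Optimal: Bakr→Lot A ($157), Tanaka→Lot D ($118), Jensen→Lot F ($142) — total 157+118+142 = $417.
Every other assignment is strictly worse.

Maximum total: $417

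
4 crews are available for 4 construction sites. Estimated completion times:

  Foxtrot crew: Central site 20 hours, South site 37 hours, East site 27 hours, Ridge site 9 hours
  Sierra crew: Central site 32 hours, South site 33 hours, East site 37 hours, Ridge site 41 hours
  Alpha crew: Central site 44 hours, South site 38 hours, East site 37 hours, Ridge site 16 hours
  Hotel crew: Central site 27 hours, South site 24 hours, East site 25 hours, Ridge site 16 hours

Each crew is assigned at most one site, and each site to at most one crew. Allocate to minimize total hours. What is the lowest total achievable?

Min total: 94 hours

Optimal: Foxtrot crew→Central site (20 hours), Sierra crew→South site (33 hours), Alpha crew→Ridge site (16 hours), Hotel crew→East site (25 hours) — total 20+33+16+25 = 94 hours.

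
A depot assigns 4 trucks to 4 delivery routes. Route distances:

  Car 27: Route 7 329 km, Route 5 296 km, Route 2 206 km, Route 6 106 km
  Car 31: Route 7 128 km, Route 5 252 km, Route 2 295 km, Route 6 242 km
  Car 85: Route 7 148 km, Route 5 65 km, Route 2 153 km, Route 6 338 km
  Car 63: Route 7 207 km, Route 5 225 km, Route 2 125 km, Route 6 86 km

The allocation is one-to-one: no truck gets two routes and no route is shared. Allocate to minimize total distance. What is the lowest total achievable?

Optimal: Car 27→Route 6 (106 km), Car 31→Route 7 (128 km), Car 85→Route 5 (65 km), Car 63→Route 2 (125 km) — total 106+128+65+125 = 424 km.
Every other assignment is strictly worse.

Minimum total: 424 km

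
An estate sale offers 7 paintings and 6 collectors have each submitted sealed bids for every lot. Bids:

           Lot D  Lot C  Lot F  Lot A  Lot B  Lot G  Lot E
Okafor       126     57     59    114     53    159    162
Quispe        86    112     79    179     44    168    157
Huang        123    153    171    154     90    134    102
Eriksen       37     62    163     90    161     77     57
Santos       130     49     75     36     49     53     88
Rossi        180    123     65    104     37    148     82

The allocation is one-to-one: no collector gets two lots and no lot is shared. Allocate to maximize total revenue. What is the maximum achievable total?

Treat this as an assignment problem: match each collector to one lot.
Optimal: Okafor→Lot E ($162), Quispe→Lot A ($179), Huang→Lot F ($171), Eriksen→Lot B ($161), Santos→Lot D ($130), Rossi→Lot G ($148) — total 162+179+171+161+130+148 = $951.
Next-best assignment: Okafor→Lot G, Quispe→Lot A, Huang→Lot F, Eriksen→Lot B, Santos→Lot E, Rossi→Lot D = $938.
Checked against all permutations: $951 is optimal.

Max total: $951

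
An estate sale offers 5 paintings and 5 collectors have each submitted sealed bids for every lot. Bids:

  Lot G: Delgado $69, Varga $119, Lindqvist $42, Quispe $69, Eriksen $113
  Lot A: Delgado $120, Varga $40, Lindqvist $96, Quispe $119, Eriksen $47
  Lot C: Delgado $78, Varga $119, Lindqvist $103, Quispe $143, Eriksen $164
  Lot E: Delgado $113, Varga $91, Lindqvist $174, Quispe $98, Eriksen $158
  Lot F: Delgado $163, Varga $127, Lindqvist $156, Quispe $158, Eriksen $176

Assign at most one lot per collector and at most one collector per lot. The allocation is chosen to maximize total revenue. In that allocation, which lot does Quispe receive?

Quispe receives Lot A.

Treat this as an assignment problem: match each collector to one lot.
Optimal: Delgado→Lot F ($163), Varga→Lot G ($119), Lindqvist→Lot E ($174), Quispe→Lot A ($119), Eriksen→Lot C ($164) — total 163+119+174+119+164 = $739.
Max-entry greedy (repeatedly take the single best remaining cell) gives $732, worse by 7.
Next-best assignment: Delgado→Lot A, Varga→Lot G, Lindqvist→Lot E, Quispe→Lot F, Eriksen→Lot C = $735.
Checked against all permutations: $739 is optimal.
Quispe's own top lot is Lot F ($158), but forcing Quispe→Lot F and reassigning the rest optimally gives only $735 — worse by 4.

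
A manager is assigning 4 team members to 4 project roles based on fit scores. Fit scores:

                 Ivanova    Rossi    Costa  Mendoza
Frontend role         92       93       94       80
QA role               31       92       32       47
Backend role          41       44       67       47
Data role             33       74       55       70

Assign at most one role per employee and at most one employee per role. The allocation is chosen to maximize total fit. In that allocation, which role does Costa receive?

Costa receives Backend role.

Optimal: Ivanova→Frontend role (92 pts), Rossi→QA role (92 pts), Costa→Backend role (67 pts), Mendoza→Data role (70 pts) — total 92+92+67+70 = 321 pts.
Column-greedy (each role in turn goes to its best remaining employee) gives 266 pts, worse by 55.
Next-best assignment: Ivanova→Backend role, Rossi→QA role, Costa→Frontend role, Mendoza→Data role = 297 pts.
Costa's own top role is Frontend role (94 pts), but forcing Costa→Frontend role and reassigning the rest optimally gives only 297 pts — worse by 24.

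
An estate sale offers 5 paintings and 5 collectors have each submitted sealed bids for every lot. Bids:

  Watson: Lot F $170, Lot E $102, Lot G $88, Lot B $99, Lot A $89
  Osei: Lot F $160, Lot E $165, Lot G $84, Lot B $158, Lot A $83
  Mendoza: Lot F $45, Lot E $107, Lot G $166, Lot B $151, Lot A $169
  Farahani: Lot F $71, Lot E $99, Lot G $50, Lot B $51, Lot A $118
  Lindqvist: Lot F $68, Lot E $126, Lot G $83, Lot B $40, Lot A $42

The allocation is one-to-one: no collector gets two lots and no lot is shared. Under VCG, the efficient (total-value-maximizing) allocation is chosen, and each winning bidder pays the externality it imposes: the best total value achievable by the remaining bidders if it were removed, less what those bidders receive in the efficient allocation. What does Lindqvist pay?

Efficient allocation: Watson→Lot F ($170), Osei→Lot B ($158), Mendoza→Lot G ($166), Farahani→Lot A ($118), Lindqvist→Lot E ($126); total welfare W = $738.
Lindqvist receives Lot E at value $126, so the others get W − 126 = $612.
Without Lindqvist: best allocation of the remaining 4 bidders over all 5 lots is Watson→Lot F ($170), Osei→Lot E ($165), Mendoza→Lot G ($166), Farahani→Lot A ($118), total $619.
VCG payment = (others' best without Lindqvist) − (others' welfare with Lindqvist) = 619 − 612 = $7.

Lindqvist pays $7.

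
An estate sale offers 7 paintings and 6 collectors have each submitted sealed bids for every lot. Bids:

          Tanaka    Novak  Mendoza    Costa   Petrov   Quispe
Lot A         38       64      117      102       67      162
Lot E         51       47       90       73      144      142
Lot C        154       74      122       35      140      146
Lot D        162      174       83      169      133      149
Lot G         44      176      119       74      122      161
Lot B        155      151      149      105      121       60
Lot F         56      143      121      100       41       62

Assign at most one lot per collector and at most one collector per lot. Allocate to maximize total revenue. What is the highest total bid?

Max total: $954

This is a one-to-one assignment (maximum-weight bipartite matching).
Optimal: Tanaka→Lot C ($154), Novak→Lot G ($176), Mendoza→Lot B ($149), Costa→Lot D ($169), Petrov→Lot E ($144), Quispe→Lot A ($162) — total 154+176+149+169+144+162 = $954.
Column-greedy (each lot in turn goes to its best remaining collector) gives $858, worse by 96.
Swapping Quispe↔Costa (Quispe→Lot D $149, Costa→Lot A $102) loses 80.
Checked against all permutations: $954 is optimal.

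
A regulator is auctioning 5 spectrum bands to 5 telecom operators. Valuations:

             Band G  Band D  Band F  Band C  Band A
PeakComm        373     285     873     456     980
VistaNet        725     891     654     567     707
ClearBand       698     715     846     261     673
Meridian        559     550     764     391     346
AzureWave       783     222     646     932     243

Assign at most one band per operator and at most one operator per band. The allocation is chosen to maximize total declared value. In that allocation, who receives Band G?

ClearBand receives Band G.

This is a one-to-one assignment (maximum-weight bipartite matching).
Optimal: PeakComm→Band A ($980M), VistaNet→Band D ($891M), ClearBand→Band G ($698M), Meridian→Band F ($764M), AzureWave→Band C ($932M) — total 980+891+698+764+932 = $4265M.
Max-entry greedy (repeatedly take the single best remaining cell) gives $4208M, worse by 57.
Next-best assignment: PeakComm→Band A, VistaNet→Band D, ClearBand→Band F, Meridian→Band G, AzureWave→Band C = $4208M.
ClearBand's own top band is Band F ($846M), but forcing ClearBand→Band F and reassigning the rest optimally gives only $4208M — worse by 57.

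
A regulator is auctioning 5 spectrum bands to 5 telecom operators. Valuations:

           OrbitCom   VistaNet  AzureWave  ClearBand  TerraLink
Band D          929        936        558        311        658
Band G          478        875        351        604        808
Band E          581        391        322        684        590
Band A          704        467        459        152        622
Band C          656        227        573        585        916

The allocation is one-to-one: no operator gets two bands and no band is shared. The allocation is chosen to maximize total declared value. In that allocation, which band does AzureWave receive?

AzureWave receives Band A.

This is a one-to-one assignment (maximum-weight bipartite matching).
Optimal: OrbitCom→Band D ($929M), VistaNet→Band G ($875M), AzureWave→Band A ($459M), ClearBand→Band E ($684M), TerraLink→Band C ($916M) — total 929+875+459+684+916 = $3863M.
Max-entry greedy (repeatedly take the single best remaining cell) gives $3591M, worse by 272.
Next-best assignment: OrbitCom→Band A, VistaNet→Band G, AzureWave→Band D, ClearBand→Band E, TerraLink→Band C = $3737M.
Swapping AzureWave↔VistaNet (AzureWave→Band G $351M, VistaNet→Band A $467M) loses 516.
Every other assignment is strictly worse.
AzureWave's own top band is Band C ($573M), but forcing AzureWave→Band C and reassigning the rest optimally gives only $3705M — worse by 158.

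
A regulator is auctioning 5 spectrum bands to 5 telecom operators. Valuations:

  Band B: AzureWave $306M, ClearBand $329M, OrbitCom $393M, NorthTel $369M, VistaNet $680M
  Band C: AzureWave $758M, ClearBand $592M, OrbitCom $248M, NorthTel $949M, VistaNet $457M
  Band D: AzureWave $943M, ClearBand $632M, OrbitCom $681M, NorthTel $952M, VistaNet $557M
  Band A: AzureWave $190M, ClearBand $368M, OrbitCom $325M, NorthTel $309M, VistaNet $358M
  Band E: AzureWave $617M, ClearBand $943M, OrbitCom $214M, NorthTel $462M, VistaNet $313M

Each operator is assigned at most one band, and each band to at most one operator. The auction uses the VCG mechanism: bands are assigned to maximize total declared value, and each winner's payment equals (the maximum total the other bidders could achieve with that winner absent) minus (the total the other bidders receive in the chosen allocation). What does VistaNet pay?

VistaNet pays $68M.

Efficient allocation: AzureWave→Band D ($943M), ClearBand→Band E ($943M), OrbitCom→Band A ($325M), NorthTel→Band C ($949M), VistaNet→Band B ($680M); total welfare W = $3840M.
VistaNet receives Band B at value $680M, so the others get W − 680 = $3160M.
Without VistaNet: best allocation of the remaining 4 bidders over all 5 bands is AzureWave→Band D ($943M), ClearBand→Band E ($943M), OrbitCom→Band B ($393M), NorthTel→Band C ($949M), total $3228M.
VCG payment = (others' best without VistaNet) − (others' welfare with VistaNet) = 3228 − 3160 = $68M.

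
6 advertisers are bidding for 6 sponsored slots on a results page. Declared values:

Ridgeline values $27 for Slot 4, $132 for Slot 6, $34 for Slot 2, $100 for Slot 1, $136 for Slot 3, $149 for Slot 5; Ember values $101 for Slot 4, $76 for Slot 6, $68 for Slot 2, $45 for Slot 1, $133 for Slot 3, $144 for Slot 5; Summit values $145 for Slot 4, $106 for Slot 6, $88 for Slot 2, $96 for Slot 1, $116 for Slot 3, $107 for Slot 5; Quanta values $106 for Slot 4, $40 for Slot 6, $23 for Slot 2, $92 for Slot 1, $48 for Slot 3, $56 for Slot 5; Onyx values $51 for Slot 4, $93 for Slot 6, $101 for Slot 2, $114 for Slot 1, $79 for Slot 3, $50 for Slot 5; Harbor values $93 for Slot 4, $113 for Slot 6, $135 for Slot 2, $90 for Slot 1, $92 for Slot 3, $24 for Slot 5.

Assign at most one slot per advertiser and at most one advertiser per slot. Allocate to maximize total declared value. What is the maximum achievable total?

Optimal: Ridgeline→Slot 6 ($132), Ember→Slot 5 ($144), Summit→Slot 3 ($116), Quanta→Slot 4 ($106), Onyx→Slot 1 ($114), Harbor→Slot 2 ($135) — total 132+144+116+106+114+135 = $747.

Max total: $747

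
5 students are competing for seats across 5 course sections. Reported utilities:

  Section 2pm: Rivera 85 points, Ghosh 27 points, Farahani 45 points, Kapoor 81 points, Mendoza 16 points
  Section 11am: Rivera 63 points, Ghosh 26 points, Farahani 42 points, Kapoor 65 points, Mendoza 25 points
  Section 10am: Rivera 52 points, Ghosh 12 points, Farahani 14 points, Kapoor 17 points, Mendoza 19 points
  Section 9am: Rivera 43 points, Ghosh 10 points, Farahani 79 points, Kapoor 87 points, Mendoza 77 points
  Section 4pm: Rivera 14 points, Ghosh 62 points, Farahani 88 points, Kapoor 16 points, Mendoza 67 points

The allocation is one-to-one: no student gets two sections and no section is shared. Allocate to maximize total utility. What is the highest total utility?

Max total: 327 points

This is the linear assignment problem.
Optimal: Rivera→Section 2pm (85 points), Ghosh→Section 10am (12 points), Farahani→Section 4pm (88 points), Kapoor→Section 11am (65 points), Mendoza→Section 9am (77 points) — total 85+12+88+65+77 = 327 points.
Max-entry greedy (repeatedly take the single best remaining cell) gives 305 points, worse by 22.
Next-best assignment: Rivera→Section 10am, Ghosh→Section 11am, Farahani→Section 4pm, Kapoor→Section 2pm, Mendoza→Section 9am = 324 points.
Swapping Ghosh↔Kapoor (Ghosh→Section 11am 26 points, Kapoor→Section 10am 17 points) loses 34.
No other one-to-one assignment exceeds 327 points.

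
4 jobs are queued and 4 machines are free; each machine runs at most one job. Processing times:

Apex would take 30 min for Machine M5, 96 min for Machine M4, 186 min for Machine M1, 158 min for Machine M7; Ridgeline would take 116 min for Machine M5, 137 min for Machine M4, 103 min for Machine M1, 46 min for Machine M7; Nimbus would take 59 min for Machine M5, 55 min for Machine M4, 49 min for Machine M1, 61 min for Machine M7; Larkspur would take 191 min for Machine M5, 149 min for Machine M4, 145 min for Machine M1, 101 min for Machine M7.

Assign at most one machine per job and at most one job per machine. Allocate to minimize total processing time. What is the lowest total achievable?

Minimum total: 274 min

Optimal: Apex→Machine M5 (30 min), Ridgeline→Machine M7 (46 min), Nimbus→Machine M1 (49 min), Larkspur→Machine M4 (149 min) — total 30+46+49+149 = 274 min.
Column-greedy (each machine in turn goes to its cheapest remaining job) gives 289 min, worse by 15.
Next-best assignment: Apex→Machine M5, Ridgeline→Machine M7, Nimbus→Machine M4, Larkspur→Machine M1 = 276 min.
Every other assignment is strictly worse.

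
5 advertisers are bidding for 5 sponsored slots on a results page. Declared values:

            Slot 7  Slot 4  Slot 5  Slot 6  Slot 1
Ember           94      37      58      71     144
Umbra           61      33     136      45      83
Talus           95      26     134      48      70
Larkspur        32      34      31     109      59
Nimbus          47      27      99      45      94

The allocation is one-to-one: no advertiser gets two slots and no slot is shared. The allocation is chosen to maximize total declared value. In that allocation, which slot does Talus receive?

Talus receives Slot 7.

Optimal: Ember→Slot 1 ($144), Umbra→Slot 5 ($136), Talus→Slot 7 ($95), Larkspur→Slot 6 ($109), Nimbus→Slot 4 ($27) — total 144+136+95+109+27 = $511.
Column-greedy (each slot in turn goes to its best remaining advertiser) gives $471, worse by 40.
Next-best assignment: Ember→Slot 1, Umbra→Slot 4, Talus→Slot 7, Larkspur→Slot 6, Nimbus→Slot 5 = $480.
Checked against all permutations: $511 is optimal.
Talus's own top slot is Slot 5 ($134), but forcing Talus→Slot 5 and reassigning the rest optimally gives only $475 — worse by 36.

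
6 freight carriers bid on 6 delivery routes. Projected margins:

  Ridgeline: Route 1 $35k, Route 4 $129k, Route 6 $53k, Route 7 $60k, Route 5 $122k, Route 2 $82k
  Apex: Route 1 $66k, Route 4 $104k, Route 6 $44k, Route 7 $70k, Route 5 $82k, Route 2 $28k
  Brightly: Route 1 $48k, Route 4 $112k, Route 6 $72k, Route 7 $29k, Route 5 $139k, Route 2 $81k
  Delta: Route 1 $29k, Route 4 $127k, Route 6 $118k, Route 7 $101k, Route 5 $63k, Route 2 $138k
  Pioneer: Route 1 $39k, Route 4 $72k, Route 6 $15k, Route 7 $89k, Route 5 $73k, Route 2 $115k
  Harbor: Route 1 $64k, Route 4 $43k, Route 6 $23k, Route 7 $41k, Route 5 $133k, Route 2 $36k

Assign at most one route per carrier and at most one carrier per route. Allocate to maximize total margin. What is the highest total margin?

Max total: $635k

Treat this as an assignment problem: match each carrier to one route.
Optimal: Ridgeline→Route 4 ($129k), Apex→Route 7 ($70k), Brightly→Route 5 ($139k), Delta→Route 6 ($118k), Pioneer→Route 2 ($115k), Harbor→Route 1 ($64k) — total 129+70+139+118+115+64 = $635k.
Max-entry greedy (repeatedly take the single best remaining cell) gives $584k, worse by 51.
Swapping Apex↔Delta (Apex→Route 6 $44k, Delta→Route 7 $101k) loses 43.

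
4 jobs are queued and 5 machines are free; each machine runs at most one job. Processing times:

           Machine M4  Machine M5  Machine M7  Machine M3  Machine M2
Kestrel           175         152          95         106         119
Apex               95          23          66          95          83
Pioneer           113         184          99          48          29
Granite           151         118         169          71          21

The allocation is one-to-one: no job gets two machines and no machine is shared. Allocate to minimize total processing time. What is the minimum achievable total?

Optimal: Kestrel→Machine M7 (95 min), Apex→Machine M5 (23 min), Pioneer→Machine M3 (48 min), Granite→Machine M2 (21 min) — total 95+23+48+21 = 187 min.
Next-best assignment: Kestrel→Machine M7, Apex→Machine M5, Pioneer→Machine M2, Granite→Machine M3 = 218 min.
Swapping Granite↔Kestrel (Granite→Machine M7 169 min, Kestrel→Machine M2 119 min) adds 172.

Minimum total: 187 min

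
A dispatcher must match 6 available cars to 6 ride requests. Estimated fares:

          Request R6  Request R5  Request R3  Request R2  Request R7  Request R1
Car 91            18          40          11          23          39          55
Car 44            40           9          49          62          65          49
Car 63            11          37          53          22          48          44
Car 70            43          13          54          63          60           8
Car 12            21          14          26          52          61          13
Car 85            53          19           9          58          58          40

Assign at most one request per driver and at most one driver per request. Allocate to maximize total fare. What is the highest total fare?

Maximum total: $322

This is a one-to-one assignment (maximum-weight bipartite matching).
Optimal: Car 91→Request R1 ($55), Car 44→Request R2 ($62), Car 63→Request R5 ($37), Car 70→Request R3 ($54), Car 12→Request R7 ($61), Car 85→Request R6 ($53) — total 55+62+37+54+61+53 = $322.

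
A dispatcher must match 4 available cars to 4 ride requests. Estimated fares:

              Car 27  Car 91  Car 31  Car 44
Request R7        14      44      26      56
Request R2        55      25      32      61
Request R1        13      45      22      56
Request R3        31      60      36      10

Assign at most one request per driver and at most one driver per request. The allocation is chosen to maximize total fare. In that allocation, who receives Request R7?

Car 31 receives Request R7.

This is a one-to-one assignment (maximum-weight bipartite matching).
Optimal: Car 27→Request R2 ($55), Car 91→Request R3 ($60), Car 31→Request R7 ($26), Car 44→Request R1 ($56) — total 55+60+26+56 = $197.
Column-greedy (each request in turn goes to its best remaining driver) gives $192, worse by 5.
Car 31's own top request is Request R3 ($36), but forcing Car 31→Request R3 and reassigning the rest optimally gives only $192 — worse by 5.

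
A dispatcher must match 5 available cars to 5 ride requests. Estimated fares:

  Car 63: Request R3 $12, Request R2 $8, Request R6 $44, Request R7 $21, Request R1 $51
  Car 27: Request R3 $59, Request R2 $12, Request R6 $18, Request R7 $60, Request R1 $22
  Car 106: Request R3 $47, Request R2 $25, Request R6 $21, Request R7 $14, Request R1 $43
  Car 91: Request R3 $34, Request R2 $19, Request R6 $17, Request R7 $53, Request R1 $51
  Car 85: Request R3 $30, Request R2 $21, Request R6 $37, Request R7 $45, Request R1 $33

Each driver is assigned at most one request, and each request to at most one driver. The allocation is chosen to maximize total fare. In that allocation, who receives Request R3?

Car 27 receives Request R3.

This is the linear assignment problem.
Optimal: Car 63→Request R1 ($51), Car 27→Request R3 ($59), Car 106→Request R2 ($25), Car 91→Request R7 ($53), Car 85→Request R6 ($37) — total 51+59+25+53+37 = $225.
Max-entry greedy (repeatedly take the single best remaining cell) gives $214, worse by 11.
Car 27's own top request is Request R7 ($60), but forcing Car 27→Request R7 and reassigning the rest optimally gives only $223 — worse by 2.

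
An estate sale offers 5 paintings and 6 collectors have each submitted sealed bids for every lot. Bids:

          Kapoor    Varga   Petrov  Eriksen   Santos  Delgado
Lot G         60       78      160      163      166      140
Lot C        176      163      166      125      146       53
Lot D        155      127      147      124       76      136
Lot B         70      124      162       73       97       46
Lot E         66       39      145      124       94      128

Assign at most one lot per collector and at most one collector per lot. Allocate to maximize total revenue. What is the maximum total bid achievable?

Maximum total: $774

Optimal: Santos→Lot G ($166), Varga→Lot C ($163), Kapoor→Lot D ($155), Petrov→Lot B ($162), Delgado→Lot E ($128) — total 166+163+155+162+128 = $774.
Column-greedy (each lot in turn goes to its best remaining collector) gives $741, worse by 33.
Next-best assignment: Eriksen→Lot G, Varga→Lot C, Kapoor→Lot D, Petrov→Lot B, Delgado→Lot E = $771.
Swapping Petrov↔Varga (Petrov→Lot C $166, Varga→Lot B $124) loses 35.
Checked against all permutations: $774 is optimal.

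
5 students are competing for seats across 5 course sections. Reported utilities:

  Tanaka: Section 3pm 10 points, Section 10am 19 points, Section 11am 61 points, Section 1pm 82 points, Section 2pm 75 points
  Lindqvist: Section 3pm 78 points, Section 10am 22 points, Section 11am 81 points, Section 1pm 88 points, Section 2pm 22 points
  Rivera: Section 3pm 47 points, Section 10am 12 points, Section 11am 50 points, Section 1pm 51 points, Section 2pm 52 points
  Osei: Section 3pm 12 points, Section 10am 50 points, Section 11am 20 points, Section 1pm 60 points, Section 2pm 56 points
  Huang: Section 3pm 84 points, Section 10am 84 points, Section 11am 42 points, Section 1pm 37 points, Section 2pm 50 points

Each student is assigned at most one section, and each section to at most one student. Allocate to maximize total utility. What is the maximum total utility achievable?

Max total: 350 points

Optimal: Tanaka→Section 1pm (82 points), Lindqvist→Section 3pm (78 points), Rivera→Section 11am (50 points), Osei→Section 2pm (56 points), Huang→Section 10am (84 points) — total 82+78+50+56+84 = 350 points.
Max-entry greedy (repeatedly take the single best remaining cell) gives 347 points, worse by 3.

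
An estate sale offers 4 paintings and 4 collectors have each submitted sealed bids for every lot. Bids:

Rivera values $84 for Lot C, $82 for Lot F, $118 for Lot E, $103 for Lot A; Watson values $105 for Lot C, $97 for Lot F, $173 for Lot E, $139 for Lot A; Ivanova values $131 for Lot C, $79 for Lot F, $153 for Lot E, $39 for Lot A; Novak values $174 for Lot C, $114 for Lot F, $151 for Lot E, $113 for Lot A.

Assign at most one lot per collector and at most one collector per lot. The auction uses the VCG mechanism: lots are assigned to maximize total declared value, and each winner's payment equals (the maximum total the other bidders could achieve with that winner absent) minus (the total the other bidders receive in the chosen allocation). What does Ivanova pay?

Ivanova pays $55.

Efficient allocation: Rivera→Lot F ($82), Watson→Lot A ($139), Ivanova→Lot E ($153), Novak→Lot C ($174); total welfare W = $548.
Ivanova receives Lot E at value $153, so the others get W − 153 = $395.
Without Ivanova: best allocation of the remaining 3 bidders over all 4 lots is Rivera→Lot A ($103), Watson→Lot E ($173), Novak→Lot C ($174), total $450.
VCG payment = (others' best without Ivanova) − (others' welfare with Ivanova) = 450 − 395 = $55.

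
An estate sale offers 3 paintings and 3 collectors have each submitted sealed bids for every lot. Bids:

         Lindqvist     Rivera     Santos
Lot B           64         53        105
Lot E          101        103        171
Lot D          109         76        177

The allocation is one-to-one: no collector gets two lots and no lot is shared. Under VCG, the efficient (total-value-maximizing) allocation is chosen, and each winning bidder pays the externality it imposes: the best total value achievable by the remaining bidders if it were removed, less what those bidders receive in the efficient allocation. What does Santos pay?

Efficient allocation: Lindqvist→Lot B ($64), Rivera→Lot E ($103), Santos→Lot D ($177); total welfare W = $344.
Santos receives Lot D at value $177, so the others get W − 177 = $167.
Without Santos: best allocation of the remaining 2 bidders over all 3 lots is Lindqvist→Lot D ($109), Rivera→Lot E ($103), total $212.
VCG payment = (others' best without Santos) − (others' welfare with Santos) = 212 − 167 = $45.

Santos pays $45.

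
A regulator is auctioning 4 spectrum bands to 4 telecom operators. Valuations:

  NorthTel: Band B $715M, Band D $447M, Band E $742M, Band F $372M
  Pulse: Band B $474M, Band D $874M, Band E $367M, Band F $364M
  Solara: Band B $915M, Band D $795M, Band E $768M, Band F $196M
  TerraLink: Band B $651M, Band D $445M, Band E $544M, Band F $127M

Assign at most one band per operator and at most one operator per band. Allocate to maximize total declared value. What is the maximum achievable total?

Maximum total: $2705M

Optimal: NorthTel→Band F ($372M), Pulse→Band D ($874M), Solara→Band B ($915M), TerraLink→Band E ($544M) — total 372+874+915+544 = $2705M.
Next-best assignment: NorthTel→Band F, Pulse→Band D, Solara→Band E, TerraLink→Band B = $2665M.
Swapping Pulse↔Solara (Pulse→Band B $474M, Solara→Band D $795M) loses 520.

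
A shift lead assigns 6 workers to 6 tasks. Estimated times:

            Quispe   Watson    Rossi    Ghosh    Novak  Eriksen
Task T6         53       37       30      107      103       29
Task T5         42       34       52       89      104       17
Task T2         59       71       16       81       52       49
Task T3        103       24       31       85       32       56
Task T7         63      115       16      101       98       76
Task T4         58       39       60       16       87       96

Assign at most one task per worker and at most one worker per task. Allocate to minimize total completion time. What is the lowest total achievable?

Minimum total: 177 min

Optimal: Quispe→Task T2 (59 min), Watson→Task T6 (37 min), Rossi→Task T7 (16 min), Ghosh→Task T4 (16 min), Novak→Task T3 (32 min), Eriksen→Task T5 (17 min) — total 59+37+16+16+32+17 = 177 min.
Column-greedy (each task in turn goes to its cheapest remaining worker) gives 190 min, worse by 13.
Next-best assignment: Quispe→Task T6, Watson→Task T3, Rossi→Task T7, Ghosh→Task T4, Novak→Task T2, Eriksen→Task T5 = 178 min.
Swapping Quispe↔Ghosh (Quispe→Task T4 58 min, Ghosh→Task T2 81 min) adds 64.
Every other assignment is strictly worse.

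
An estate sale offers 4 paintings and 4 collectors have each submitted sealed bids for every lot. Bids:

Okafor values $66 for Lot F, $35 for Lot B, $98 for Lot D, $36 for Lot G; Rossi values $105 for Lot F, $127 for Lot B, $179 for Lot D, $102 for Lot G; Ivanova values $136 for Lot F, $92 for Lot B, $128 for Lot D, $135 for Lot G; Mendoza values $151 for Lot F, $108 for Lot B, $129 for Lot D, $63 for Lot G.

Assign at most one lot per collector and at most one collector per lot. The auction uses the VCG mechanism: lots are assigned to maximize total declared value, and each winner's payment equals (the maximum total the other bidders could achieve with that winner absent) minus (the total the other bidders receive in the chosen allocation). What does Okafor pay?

Efficient allocation: Okafor→Lot D ($98), Rossi→Lot B ($127), Ivanova→Lot G ($135), Mendoza→Lot F ($151); total welfare W = $511.
Okafor receives Lot D at value $98, so the others get W − 98 = $413.
Without Okafor: best allocation of the remaining 3 bidders over all 4 lots is Rossi→Lot D ($179), Ivanova→Lot G ($135), Mendoza→Lot F ($151), total $465.
VCG payment = (others' best without Okafor) − (others' welfare with Okafor) = 465 − 413 = $52.

Okafor pays $52.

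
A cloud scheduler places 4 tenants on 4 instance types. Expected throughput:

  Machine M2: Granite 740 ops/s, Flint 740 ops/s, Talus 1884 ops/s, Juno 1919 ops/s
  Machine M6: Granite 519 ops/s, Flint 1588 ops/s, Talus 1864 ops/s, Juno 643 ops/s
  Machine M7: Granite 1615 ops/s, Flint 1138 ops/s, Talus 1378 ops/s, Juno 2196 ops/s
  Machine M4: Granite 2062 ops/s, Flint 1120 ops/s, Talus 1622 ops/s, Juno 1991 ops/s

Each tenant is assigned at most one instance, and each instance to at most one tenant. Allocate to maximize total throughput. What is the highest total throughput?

Treat this as an assignment problem: match each tenant to one instance.
Optimal: Granite→Machine M4 (2062 ops/s), Flint→Machine M6 (1588 ops/s), Talus→Machine M2 (1884 ops/s), Juno→Machine M7 (2196 ops/s) — total 2062+1588+1884+2196 = 7730 ops/s.
Next-best assignment: Granite→Machine M7, Flint→Machine M6, Talus→Machine M2, Juno→Machine M4 = 7078 ops/s.
Swapping Flint↔Juno (Flint→Machine M7 1138 ops/s, Juno→Machine M6 643 ops/s) loses 2003.

Max total: 7730 ops/s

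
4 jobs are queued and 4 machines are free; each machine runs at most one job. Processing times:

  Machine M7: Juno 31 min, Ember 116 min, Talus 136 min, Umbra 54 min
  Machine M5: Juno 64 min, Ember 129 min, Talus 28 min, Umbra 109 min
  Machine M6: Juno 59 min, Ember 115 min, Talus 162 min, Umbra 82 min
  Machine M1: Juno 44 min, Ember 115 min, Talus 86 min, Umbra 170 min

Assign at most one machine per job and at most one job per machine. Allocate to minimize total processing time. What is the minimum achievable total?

Min total: 241 min

Optimal: Juno→Machine M1 (44 min), Ember→Machine M6 (115 min), Talus→Machine M5 (28 min), Umbra→Machine M7 (54 min) — total 44+115+28+54 = 241 min.
Row-greedy (each job in turn takes its cheapest remaining machine) gives 344 min, worse by 103.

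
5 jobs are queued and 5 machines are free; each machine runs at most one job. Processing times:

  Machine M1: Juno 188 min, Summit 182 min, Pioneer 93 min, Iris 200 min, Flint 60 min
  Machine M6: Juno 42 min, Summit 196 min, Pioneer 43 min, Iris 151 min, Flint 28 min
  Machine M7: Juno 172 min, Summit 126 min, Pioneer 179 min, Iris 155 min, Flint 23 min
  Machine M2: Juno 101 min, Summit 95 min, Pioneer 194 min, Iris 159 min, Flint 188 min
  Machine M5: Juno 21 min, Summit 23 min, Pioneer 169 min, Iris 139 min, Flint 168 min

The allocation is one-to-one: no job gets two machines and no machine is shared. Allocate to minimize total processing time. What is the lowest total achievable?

Minimum total: 340 min

Optimal: Juno→Machine M6 (42 min), Summit→Machine M5 (23 min), Pioneer→Machine M1 (93 min), Iris→Machine M2 (159 min), Flint→Machine M7 (23 min) — total 42+23+93+159+23 = 340 min.
Column-greedy (each machine in turn goes to its cheapest remaining job) gives 556 min, worse by 216.
Next-best assignment: Juno→Machine M5, Summit→Machine M2, Pioneer→Machine M6, Iris→Machine M7, Flint→Machine M1 = 374 min.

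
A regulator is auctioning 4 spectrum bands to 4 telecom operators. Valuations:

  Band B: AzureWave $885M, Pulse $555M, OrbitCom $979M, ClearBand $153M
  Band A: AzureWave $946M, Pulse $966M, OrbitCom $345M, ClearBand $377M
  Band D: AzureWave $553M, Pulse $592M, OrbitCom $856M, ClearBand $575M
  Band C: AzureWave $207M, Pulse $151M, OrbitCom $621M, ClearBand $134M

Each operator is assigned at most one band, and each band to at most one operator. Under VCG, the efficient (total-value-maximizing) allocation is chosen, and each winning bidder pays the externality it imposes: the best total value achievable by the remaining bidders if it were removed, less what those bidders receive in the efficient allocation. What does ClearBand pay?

ClearBand pays $235M.

Efficient allocation: AzureWave→Band B ($885M), Pulse→Band A ($966M), OrbitCom→Band C ($621M), ClearBand→Band D ($575M); total welfare W = $3047M.
ClearBand receives Band D at value $575M, so the others get W − 575 = $2472M.
Without ClearBand: best allocation of the remaining 3 bidders over all 4 bands is AzureWave→Band B ($885M), Pulse→Band A ($966M), OrbitCom→Band D ($856M), total $2707M.
VCG payment = (others' best without ClearBand) − (others' welfare with ClearBand) = 2707 − 2472 = $235M.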